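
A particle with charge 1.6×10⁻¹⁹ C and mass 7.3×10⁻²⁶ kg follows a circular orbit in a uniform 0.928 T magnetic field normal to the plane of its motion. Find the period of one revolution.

T ≈ 3.09×10⁻⁶ s

The cyclotron period depends only on m, q, B: T = 2πm/(|q|B).
T = 2π(7.3×10⁻²⁶)/((1.6×10⁻¹⁹)(0.928)) ≈ 3.09×10⁻⁶ s.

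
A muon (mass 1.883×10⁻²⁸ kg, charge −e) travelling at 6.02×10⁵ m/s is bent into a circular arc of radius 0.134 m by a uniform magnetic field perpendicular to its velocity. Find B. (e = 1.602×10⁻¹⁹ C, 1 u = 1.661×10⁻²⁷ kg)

From |q|vB = mv²/r, B = mv/(|q|r).
B = (1.883×10⁻²⁸)(6.02×10⁵)/((1.602×10⁻¹⁹)(0.134)) ≈ 5.28×10⁻³ T.

B ≈ 5.28×10⁻³ T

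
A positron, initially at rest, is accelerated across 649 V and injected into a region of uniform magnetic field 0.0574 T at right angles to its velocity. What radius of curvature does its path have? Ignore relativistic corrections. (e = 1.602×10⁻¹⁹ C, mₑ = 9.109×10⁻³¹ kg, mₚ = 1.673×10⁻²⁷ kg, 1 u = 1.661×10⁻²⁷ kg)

r ≈ 1.50×10⁻³ m

Acceleration: |q|V = ½mv² ⇒ v = √(2|q|V/m) = √(2·1.602×10⁻¹⁹·649/9.109×10⁻³¹) ≈ 1.511×10⁷ m/s.
In the field: r = mv/(|q|B) = (9.109×10⁻³¹)(1.511×10⁷)/((1.602×10⁻¹⁹)(0.0574)) ≈ 1.50×10⁻³ m.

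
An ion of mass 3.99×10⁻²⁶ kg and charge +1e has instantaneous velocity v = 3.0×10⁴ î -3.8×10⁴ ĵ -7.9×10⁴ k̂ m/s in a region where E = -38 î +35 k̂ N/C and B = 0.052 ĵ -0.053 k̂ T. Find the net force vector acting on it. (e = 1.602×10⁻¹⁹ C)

F ≈ (9.75×10⁻¹⁶, 2.55×10⁻¹⁶, 2.56×10⁻¹⁶) N

v×B = (6120, 1590, 1560) N/C.
E + v×B = (6080, 1590, 1600) N/C.
F = q(E + v×B) = (1.602×10⁻¹⁹ C)·(6080, 1590, 1600) = (9.75×10⁻¹⁶, 2.55×10⁻¹⁶, 2.56×10⁻¹⁶) N.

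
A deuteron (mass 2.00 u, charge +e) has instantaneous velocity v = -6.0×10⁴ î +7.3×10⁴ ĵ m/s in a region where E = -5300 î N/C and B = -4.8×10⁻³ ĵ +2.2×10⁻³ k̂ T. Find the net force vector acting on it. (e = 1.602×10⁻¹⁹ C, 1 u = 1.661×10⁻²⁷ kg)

F ≈ (-8.23×10⁻¹⁶, 2.11×10⁻¹⁷, 4.61×10⁻¹⁷) N

v×B = (161, 132, 288) N/C.
E + v×B = (-5140, 132, 288) N/C.
F = q(E + v×B) = (1.602×10⁻¹⁹ C)·(-5140, 132, 288) = (-8.23×10⁻¹⁶, 2.11×10⁻¹⁷, 4.61×10⁻¹⁷) N.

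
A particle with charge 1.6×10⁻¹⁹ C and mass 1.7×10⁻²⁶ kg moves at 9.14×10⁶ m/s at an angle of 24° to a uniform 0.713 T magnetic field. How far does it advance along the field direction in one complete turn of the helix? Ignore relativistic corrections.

v∥ = v cosθ = 9.14×10⁶·cos24° ≈ 8.350×10⁶ m/s.
T = 2πm/(|q|B) = 2π(1.7×10⁻²⁶)/((1.6×10⁻¹⁹)(0.713)) ≈ 9.363×10⁻⁷ s.
pitch = v∥ T = (8.350×10⁶)(9.363×10⁻⁷) ≈ 7.82 m.

p ≈ 7.82 m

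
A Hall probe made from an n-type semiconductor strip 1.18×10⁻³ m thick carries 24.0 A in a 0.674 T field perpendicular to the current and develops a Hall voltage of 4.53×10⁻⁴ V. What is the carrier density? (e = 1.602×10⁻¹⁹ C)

n ≈ 1.89×10²⁶ m⁻³

From V_H = IB/(n e t), n = IB/(V_H e t).
n = (24.0)(0.674)/((4.53×10⁻⁴)(1.602×10⁻¹⁹)(1.18×10⁻³)) ≈ 1.89×10²⁶ m⁻³.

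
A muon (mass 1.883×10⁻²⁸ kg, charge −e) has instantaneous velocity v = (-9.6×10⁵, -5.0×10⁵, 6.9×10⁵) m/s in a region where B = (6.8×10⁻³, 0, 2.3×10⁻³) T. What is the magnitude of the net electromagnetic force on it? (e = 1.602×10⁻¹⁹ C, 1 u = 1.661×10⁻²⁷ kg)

|F| ≈ 1.25×10⁻¹⁵ N

v×B = (-1150, 6900, 3400) N/C.
F = q v×B = (−1.602×10⁻¹⁹ C)·(-1150, 6900, 3400) = (1.84×10⁻¹⁶, -1.11×10⁻¹⁵, -5.45×10⁻¹⁶) N.
|F| = 1.25×10⁻¹⁵ N.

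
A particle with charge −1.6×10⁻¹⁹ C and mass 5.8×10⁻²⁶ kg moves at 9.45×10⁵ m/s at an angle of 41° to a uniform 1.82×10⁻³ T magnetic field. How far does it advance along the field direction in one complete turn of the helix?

p ≈ 893 m

v∥ = v cosθ = 9.45×10⁵·cos41° ≈ 7.132×10⁵ m/s.
T = 2πm/(|q|B) = 2π(5.8×10⁻²⁶)/((1.6×10⁻¹⁹)(1.82×10⁻³)) ≈ 1.251×10⁻³ s.
pitch = v∥ T = (7.132×10⁵)(1.251×10⁻³) ≈ 893 m.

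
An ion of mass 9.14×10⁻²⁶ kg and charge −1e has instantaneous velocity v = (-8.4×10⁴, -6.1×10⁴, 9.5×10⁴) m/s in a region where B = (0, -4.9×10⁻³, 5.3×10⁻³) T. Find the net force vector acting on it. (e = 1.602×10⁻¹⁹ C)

v×B = (142, 445, 412) N/C.
F = q v×B = (−1.602×10⁻¹⁹ C)·(142, 445, 412) = (-2.28×10⁻¹⁷, -7.13×10⁻¹⁷, -6.59×10⁻¹⁷) N.

F ≈ (-2.28×10⁻¹⁷, -7.13×10⁻¹⁷, -6.59×10⁻¹⁷) N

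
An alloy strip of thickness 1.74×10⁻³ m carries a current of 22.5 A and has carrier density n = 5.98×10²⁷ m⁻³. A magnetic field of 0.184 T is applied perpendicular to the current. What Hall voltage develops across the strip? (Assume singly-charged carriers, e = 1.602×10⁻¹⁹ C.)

V_H = IB/(n e t).
V_H = (22.5)(0.184)/((5.98×10²⁷)(1.602×10⁻¹⁹)(1.74×10⁻³)) ≈ 2.48×10⁻⁶ V.

V_H ≈ 2.48×10⁻⁶ V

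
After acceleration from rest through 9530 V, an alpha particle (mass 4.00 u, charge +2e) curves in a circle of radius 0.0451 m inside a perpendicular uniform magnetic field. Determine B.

v = √(2|q|V/m) = √(2·3.204×10⁻¹⁹·9530/6.644×10⁻²⁷) ≈ 9.587×10⁵ m/s.
B = mv/(|q|r) = (6.644×10⁻²⁷)(9.587×10⁵)/((3.204×10⁻¹⁹)(0.0451)) ≈ 0.441 T.

B ≈ 0.441 T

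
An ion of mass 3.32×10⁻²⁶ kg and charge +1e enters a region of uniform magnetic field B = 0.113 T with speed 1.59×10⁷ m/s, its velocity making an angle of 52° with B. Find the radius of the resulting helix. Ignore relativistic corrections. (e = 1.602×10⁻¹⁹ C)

v⊥ = v sinθ = 1.59×10⁷·sin52° ≈ 1.253×10⁷ m/s.
r = m v⊥/(|q|B) = (3.32×10⁻²⁶)(1.253×10⁷)/((1.602×10⁻¹⁹)(0.113)) ≈ 23.0 m.

r ≈ 23.0 m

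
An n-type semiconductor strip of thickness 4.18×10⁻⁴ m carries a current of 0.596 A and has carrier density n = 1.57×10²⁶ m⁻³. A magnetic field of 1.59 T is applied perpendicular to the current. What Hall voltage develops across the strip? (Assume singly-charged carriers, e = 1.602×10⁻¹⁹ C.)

V_H = IB/(n e t).
V_H = (0.596)(1.59)/((1.57×10²⁶)(1.602×10⁻¹⁹)(4.18×10⁻⁴)) ≈ 9.01×10⁻⁵ V.

V_H ≈ 9.01×10⁻⁵ V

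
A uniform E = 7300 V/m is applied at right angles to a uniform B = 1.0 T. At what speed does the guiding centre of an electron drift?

In crossed fields the guiding centre drifts at v_d = |E×B|/B² = E/B, independent of charge and mass.
v_d = 7300/1.0 = 7300 m/s.

v_d ≈ 7300 m/s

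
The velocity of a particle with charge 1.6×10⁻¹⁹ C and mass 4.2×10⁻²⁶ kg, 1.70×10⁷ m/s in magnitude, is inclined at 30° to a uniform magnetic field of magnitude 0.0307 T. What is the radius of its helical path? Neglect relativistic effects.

r ≈ 72.7 m

v⊥ = v sinθ = 1.70×10⁷·sin30° ≈ 8.500×10⁶ m/s.
r = m v⊥/(|q|B) = (4.2×10⁻²⁶)(8.500×10⁶)/((1.6×10⁻¹⁹)(0.0307)) ≈ 72.7 m.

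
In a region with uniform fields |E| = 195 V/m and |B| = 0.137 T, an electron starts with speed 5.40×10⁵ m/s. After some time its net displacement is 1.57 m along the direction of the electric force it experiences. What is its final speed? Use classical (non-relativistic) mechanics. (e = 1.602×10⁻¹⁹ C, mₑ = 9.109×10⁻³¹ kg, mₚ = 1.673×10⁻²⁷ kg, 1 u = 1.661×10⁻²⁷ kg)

B does no work; ΔKE = |q|E d.
½mv_f² = ½mv₀² + |q|Ed = ½(9.109×10⁻³¹)(5.40×10⁵)² + (1.602×10⁻¹⁹)(195)(1.57) ≈ 1.328×10⁻¹⁹ J + 4.905×10⁻¹⁷ J ≈ 4.918×10⁻¹⁷ J.
v_f = √(2·4.918×10⁻¹⁷/9.109×10⁻³¹) ≈ 1.04×10⁷ m/s.

v_f ≈ 1.04×10⁷ m/s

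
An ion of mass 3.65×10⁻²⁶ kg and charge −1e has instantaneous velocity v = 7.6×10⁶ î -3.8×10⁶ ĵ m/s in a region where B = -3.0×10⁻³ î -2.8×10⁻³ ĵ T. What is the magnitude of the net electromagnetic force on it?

v×B = (0, 0, -3.27×10⁴) N/C.
F = q v×B = (−1.602×10⁻¹⁹ C)·(0, 0, -3.27×10⁴) = (0, 0, 5.24×10⁻¹⁵) N.
|F| = 5.24×10⁻¹⁵ N.

|F| ≈ 5.24×10⁻¹⁵ N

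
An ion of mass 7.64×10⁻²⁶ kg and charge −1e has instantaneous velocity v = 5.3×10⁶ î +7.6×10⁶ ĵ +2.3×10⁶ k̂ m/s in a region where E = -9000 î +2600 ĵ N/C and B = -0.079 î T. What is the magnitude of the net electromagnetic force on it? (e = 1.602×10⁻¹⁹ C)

v×B = (0, -1.82×10⁵, 6.00×10⁵) N/C.
E + v×B = (-9000, -1.79×10⁵, 6.00×10⁵) N/C.
F = q(E + v×B) = (−1.602×10⁻¹⁹ C)·(-9000, -1.79×10⁵, 6.00×10⁵) = (1.44×10⁻¹⁵, 2.87×10⁻¹⁴, -9.62×10⁻¹⁴) N.
|F| = 1.00×10⁻¹³ N.

|F| ≈ 1.00×10⁻¹³ N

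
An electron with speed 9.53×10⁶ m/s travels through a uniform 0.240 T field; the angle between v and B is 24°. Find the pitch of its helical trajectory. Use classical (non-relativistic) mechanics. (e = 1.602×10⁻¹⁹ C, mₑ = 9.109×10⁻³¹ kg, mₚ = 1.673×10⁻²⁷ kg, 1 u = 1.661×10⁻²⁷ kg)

v∥ = v cosθ = 9.53×10⁶·cos24° ≈ 8.706×10⁶ m/s.
T = 2πm/(|q|B) = 2π(9.109×10⁻³¹)/((1.602×10⁻¹⁹)(0.240)) ≈ 1.489×10⁻¹⁰ s.
pitch = v∥ T = (8.706×10⁶)(1.489×10⁻¹⁰) ≈ 1.30×10⁻³ m.

p ≈ 1.30×10⁻³ m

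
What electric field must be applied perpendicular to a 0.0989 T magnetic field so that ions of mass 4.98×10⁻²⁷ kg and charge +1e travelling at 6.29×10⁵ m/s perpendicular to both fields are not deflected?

For straight-line motion qE = qvB, so E = vB.
E = 6.29×10⁵ × 0.0989 = 6.22×10⁴ V/m.

E = 6.22×10⁴ V/m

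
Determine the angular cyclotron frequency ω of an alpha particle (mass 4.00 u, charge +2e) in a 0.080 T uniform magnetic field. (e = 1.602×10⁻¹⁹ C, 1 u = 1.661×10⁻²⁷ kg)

ω ≈ 3.9×10⁶ rad/s

ω = |q|B/m.
ω = (3.204×10⁻¹⁹)(0.080)/6.644×10⁻²⁷ ≈ 3.9×10⁶ rad/s.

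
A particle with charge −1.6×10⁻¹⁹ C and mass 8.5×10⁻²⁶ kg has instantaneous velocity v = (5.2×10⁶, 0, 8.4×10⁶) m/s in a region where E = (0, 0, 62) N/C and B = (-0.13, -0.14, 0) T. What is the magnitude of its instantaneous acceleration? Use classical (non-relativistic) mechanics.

v×B = (1.18×10⁶, -1.09×10⁶, -7.28×10⁵) N/C.
E + v×B = (1.18×10⁶, -1.09×10⁶, -7.28×10⁵) N/C.
F = q(E + v×B) = (−1.6×10⁻¹⁹ C)·(1.18×10⁶, -1.09×10⁶, -7.28×10⁵) = (-1.88×10⁻¹³, 1.75×10⁻¹³, 1.16×10⁻¹³) N.
|a| = |F|/m = 2.820×10⁻¹³/8.5×10⁻²⁶ ≈ 3.32×10¹² m/s².

|a| ≈ 3.32×10¹² m/s²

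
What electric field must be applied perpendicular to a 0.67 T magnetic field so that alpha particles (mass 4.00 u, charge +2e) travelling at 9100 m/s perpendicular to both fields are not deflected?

For straight-line motion qE = qvB, so E = vB.
E = 9100 × 0.67 = 6100 V/m.

E = 6100 V/m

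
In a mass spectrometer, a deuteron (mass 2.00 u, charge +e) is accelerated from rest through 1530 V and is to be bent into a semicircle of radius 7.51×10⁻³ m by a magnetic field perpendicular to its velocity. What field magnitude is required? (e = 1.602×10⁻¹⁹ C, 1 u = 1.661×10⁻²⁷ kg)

B ≈ 1.06 T

v = √(2|q|V/m) = √(2·1.602×10⁻¹⁹·1530/3.322×10⁻²⁷) ≈ 3.841×10⁵ m/s.
B = mv/(|q|r) = (3.322×10⁻²⁷)(3.841×10⁵)/((1.602×10⁻¹⁹)(7.51×10⁻³)) ≈ 1.06 T.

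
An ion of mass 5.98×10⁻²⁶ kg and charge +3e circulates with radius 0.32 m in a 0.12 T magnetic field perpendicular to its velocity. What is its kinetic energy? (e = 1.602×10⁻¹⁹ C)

v = |q|Br/m, then KE = ½mv² = (qBr)²/(2m).
v = (4.806×10⁻¹⁹)(0.12)(0.32)/5.98×10⁻²⁶ ≈ 3.086×10⁵ m/s.
KE = ½(5.98×10⁻²⁶)(3.086×10⁵)² ≈ 2.8×10⁻¹⁵ J = 1.8×10⁴ eV.

KE ≈ 1.8×10⁴ eV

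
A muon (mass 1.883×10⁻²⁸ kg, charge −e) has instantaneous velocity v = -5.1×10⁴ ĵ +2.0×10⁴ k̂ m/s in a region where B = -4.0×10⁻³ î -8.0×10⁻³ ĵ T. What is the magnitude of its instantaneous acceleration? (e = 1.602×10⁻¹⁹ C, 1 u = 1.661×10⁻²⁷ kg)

v×B = (160, -80.0, -204) N/C.
F = q v×B = (−1.602×10⁻¹⁹ C)·(160, -80.0, -204) = (-2.56×10⁻¹⁷, 1.28×10⁻¹⁷, 3.27×10⁻¹⁷) N.
|a| = |F|/m = 4.347×10⁻¹⁷/1.883×10⁻²⁸ ≈ 2.31×10¹¹ m/s².

|a| ≈ 2.31×10¹¹ m/s²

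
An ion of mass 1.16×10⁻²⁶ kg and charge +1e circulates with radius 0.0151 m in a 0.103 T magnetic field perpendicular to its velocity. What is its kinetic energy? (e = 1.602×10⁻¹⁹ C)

KE ≈ 2.68×10⁻¹⁸ J

v = |q|Br/m, then KE = ½mv² = (qBr)²/(2m).
v = (1.602×10⁻¹⁹)(0.103)(0.0151)/1.16×10⁻²⁶ ≈ 2.148×10⁴ m/s.
KE = ½(1.16×10⁻²⁶)(2.148×10⁴)² ≈ 2.68×10⁻¹⁸ J.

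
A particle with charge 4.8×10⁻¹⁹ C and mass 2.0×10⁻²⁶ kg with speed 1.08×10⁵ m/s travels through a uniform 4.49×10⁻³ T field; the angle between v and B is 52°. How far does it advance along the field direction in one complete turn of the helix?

p ≈ 3.88 m

v∥ = v cosθ = 1.08×10⁵·cos52° ≈ 6.649×10⁴ m/s.
T = 2πm/(|q|B) = 2π(2.0×10⁻²⁶)/((4.8×10⁻¹⁹)(4.49×10⁻³)) ≈ 5.831×10⁻⁵ s.
pitch = v∥ T = (6.649×10⁴)(5.831×10⁻⁵) ≈ 3.88 m.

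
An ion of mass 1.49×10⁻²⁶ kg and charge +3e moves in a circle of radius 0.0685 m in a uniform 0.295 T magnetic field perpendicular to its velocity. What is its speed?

From |q|vB = mv²/r, v = |q|Br/m.
v = (4.806×10⁻¹⁹)(0.295)(0.0685)/1.49×10⁻²⁶ ≈ 6.52×10⁵ m/s.

v ≈ 6.52×10⁵ m/s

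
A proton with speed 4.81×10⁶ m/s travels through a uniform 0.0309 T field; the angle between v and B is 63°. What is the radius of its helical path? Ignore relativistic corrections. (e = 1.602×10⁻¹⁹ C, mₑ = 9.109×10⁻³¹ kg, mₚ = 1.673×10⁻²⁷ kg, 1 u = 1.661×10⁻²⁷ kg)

r ≈ 1.45 m

v⊥ = v sinθ = 4.81×10⁶·sin63° ≈ 4.286×10⁶ m/s.
r = m v⊥/(|q|B) = (1.673×10⁻²⁷)(4.286×10⁶)/((1.602×10⁻¹⁹)(0.0309)) ≈ 1.45 m.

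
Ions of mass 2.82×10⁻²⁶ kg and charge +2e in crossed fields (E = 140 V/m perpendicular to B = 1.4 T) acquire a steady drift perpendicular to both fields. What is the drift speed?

In crossed fields the guiding centre drifts at v_d = |E×B|/B² = E/B, independent of charge and mass.
v_d = 140/1.4 = 100 m/s.

v_d ≈ 100 m/s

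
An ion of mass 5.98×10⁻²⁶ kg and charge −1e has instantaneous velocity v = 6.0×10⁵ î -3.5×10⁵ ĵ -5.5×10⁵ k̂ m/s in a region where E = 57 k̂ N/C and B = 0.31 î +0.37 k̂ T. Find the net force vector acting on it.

v×B = (-1.30×10⁵, -3.92×10⁵, 1.08×10⁵) N/C.
E + v×B = (-1.30×10⁵, -3.92×10⁵, 1.09×10⁵) N/C.
F = q(E + v×B) = (−1.602×10⁻¹⁹ C)·(-1.30×10⁵, -3.92×10⁵, 1.09×10⁵) = (2.07×10⁻¹⁴, 6.29×10⁻¹⁴, -1.74×10⁻¹⁴) N.

F ≈ (2.07×10⁻¹⁴, 6.29×10⁻¹⁴, -1.74×10⁻¹⁴) N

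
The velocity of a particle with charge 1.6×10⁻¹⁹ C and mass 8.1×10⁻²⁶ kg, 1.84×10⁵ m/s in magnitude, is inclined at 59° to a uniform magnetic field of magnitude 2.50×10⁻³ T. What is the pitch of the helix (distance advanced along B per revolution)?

v∥ = v cosθ = 1.84×10⁵·cos59° ≈ 9.477×10⁴ m/s.
T = 2πm/(|q|B) = 2π(8.1×10⁻²⁶)/((1.6×10⁻¹⁹)(2.50×10⁻³)) ≈ 1.272×10⁻³ s.
pitch = v∥ T = (9.477×10⁴)(1.272×10⁻³) ≈ 121 m.

p ≈ 121 m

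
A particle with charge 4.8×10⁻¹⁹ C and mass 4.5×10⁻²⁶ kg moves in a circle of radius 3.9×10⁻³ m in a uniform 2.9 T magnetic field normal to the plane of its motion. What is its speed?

v ≈ 1.2×10⁵ m/s

From |q|vB = mv²/r, v = |q|Br/m.
v = (4.8×10⁻¹⁹)(2.9)(3.9×10⁻³)/4.5×10⁻²⁶ ≈ 1.2×10⁵ m/s.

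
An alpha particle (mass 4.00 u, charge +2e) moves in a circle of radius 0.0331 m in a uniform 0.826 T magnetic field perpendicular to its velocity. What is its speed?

From |q|vB = mv²/r, v = |q|Br/m.
v = (3.204×10⁻¹⁹)(0.826)(0.0331)/6.644×10⁻²⁷ ≈ 1.32×10⁶ m/s.

v ≈ 1.32×10⁶ m/s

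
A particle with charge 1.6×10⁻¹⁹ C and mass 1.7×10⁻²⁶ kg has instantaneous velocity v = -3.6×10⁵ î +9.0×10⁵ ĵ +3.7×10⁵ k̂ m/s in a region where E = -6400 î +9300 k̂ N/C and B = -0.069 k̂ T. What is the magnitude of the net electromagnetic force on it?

|F| ≈ 1.18×10⁻¹⁴ N

v×B = (-6.21×10⁴, -2.48×10⁴, 0) N/C.
E + v×B = (-6.85×10⁴, -2.48×10⁴, 9300) N/C.
F = q(E + v×B) = (1.6×10⁻¹⁹ C)·(-6.85×10⁴, -2.48×10⁴, 9300) = (-1.10×10⁻¹⁴, -3.97×10⁻¹⁵, 1.49×10⁻¹⁵) N.
|F| = 1.18×10⁻¹⁴ N.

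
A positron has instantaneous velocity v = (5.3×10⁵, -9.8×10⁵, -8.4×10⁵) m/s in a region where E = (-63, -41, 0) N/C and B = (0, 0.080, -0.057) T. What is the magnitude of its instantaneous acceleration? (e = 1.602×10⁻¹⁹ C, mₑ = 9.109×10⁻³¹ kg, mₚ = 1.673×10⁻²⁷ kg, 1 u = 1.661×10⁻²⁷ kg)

v×B = (1.23×10⁵, 3.02×10⁴, 4.24×10⁴) N/C.
E + v×B = (1.23×10⁵, 3.02×10⁴, 4.24×10⁴) N/C.
F = q(E + v×B) = (1.602×10⁻¹⁹ C)·(1.23×10⁵, 3.02×10⁴, 4.24×10⁴) = (1.97×10⁻¹⁴, 4.83×10⁻¹⁵, 6.79×10⁻¹⁵) N.
|a| = |F|/m = 2.140×10⁻¹⁴/9.109×10⁻³¹ ≈ 2.35×10¹⁶ m/s².

|a| ≈ 2.35×10¹⁶ m/s²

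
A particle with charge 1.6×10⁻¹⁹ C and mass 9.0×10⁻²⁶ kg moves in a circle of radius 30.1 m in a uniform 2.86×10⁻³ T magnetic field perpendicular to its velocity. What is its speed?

From |q|vB = mv²/r, v = |q|Br/m.
v = (1.6×10⁻¹⁹)(2.86×10⁻³)(30.1)/9.0×10⁻²⁶ ≈ 1.53×10⁵ m/s.

v ≈ 1.53×10⁵ m/s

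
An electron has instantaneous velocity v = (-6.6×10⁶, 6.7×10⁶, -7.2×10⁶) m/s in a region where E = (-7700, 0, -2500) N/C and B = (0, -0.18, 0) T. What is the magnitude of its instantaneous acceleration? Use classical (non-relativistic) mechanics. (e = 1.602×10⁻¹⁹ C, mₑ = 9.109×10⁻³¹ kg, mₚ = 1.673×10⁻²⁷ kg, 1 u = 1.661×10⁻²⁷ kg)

v×B = (-1.30×10⁶, 0, 1.19×10⁶) N/C.
E + v×B = (-1.30×10⁶, 0, 1.19×10⁶) N/C.
F = q(E + v×B) = (−1.602×10⁻¹⁹ C)·(-1.30×10⁶, 0, 1.19×10⁶) = (2.09×10⁻¹³, 0, -1.90×10⁻¹³) N.
|a| = |F|/m = 2.823×10⁻¹³/9.109×10⁻³¹ ≈ 3.10×10¹⁷ m/s².

|a| ≈ 3.10×10¹⁷ m/s²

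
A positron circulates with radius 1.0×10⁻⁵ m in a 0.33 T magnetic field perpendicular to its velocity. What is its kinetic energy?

KE ≈ 1.5×10⁻¹⁹ J

v = |q|Br/m, then KE = ½mv² = (qBr)²/(2m).
v = (1.602×10⁻¹⁹)(0.33)(1.0×10⁻⁵)/9.109×10⁻³¹ ≈ 5.804×10⁵ m/s.
KE = ½(9.109×10⁻³¹)(5.804×10⁵)² ≈ 1.5×10⁻¹⁹ J.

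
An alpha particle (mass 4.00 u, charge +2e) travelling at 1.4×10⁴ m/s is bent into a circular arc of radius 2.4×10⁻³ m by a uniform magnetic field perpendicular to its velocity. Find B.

B ≈ 0.12 T

From |q|vB = mv²/r, B = mv/(|q|r).
B = (6.644×10⁻²⁷)(1.4×10⁴)/((3.204×10⁻¹⁹)(2.4×10⁻³)) ≈ 0.12 T.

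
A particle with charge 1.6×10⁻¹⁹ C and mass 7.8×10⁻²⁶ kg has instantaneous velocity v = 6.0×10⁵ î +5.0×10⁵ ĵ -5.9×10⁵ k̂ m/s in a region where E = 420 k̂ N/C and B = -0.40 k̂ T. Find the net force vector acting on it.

v×B = (-2.00×10⁵, 2.40×10⁵, 0) N/C.
E + v×B = (-2.00×10⁵, 2.40×10⁵, 420) N/C.
F = q(E + v×B) = (1.6×10⁻¹⁹ C)·(-2.00×10⁵, 2.40×10⁵, 420) = (-3.20×10⁻¹⁴, 3.84×10⁻¹⁴, 6.72×10⁻¹⁷) N.

F ≈ (-3.20×10⁻¹⁴, 3.84×10⁻¹⁴, 6.72×10⁻¹⁷) N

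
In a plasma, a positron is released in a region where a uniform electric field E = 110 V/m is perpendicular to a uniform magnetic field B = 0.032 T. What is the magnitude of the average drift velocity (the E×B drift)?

v_d ≈ 3400 m/s

The E×B drift speed is v_d = E/B.
v_d = 110/0.032 = 3400 m/s.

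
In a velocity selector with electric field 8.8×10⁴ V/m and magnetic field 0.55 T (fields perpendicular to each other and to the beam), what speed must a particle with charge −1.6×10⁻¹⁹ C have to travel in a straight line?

Zero net Lorentz force requires |qE| = |q v×B|, i.e. E = vB.
v = E/B = 8.8×10⁴/0.55 = 1.6×10⁵ m/s.

v = 1.6×10⁵ m/s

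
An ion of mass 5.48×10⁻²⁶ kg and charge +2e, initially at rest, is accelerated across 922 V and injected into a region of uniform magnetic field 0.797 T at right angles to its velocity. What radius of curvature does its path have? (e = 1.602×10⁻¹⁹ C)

Acceleration: |q|V = ½mv² ⇒ v = √(2|q|V/m) = √(2·3.204×10⁻¹⁹·922/5.48×10⁻²⁶) ≈ 1.038×10⁵ m/s.
In the field: r = mv/(|q|B) = (5.48×10⁻²⁶)(1.038×10⁵)/((3.204×10⁻¹⁹)(0.797)) ≈ 0.0223 m.

r ≈ 0.0223 m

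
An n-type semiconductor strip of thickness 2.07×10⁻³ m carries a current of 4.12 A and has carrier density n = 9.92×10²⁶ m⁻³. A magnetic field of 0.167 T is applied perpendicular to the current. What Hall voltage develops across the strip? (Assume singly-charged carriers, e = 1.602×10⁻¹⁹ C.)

V_H ≈ 2.09×10⁻⁶ V

V_H = IB/(n e t).
V_H = (4.12)(0.167)/((9.92×10²⁶)(1.602×10⁻¹⁹)(2.07×10⁻³)) ≈ 2.09×10⁻⁶ V.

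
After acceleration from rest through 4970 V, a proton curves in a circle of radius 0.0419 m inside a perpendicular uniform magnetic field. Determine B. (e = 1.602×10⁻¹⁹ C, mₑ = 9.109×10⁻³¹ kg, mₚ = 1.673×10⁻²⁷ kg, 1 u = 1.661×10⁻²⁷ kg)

B ≈ 0.243 T

v = √(2|q|V/m) = √(2·1.602×10⁻¹⁹·4970/1.673×10⁻²⁷) ≈ 9.756×10⁵ m/s.
B = mv/(|q|r) = (1.673×10⁻²⁷)(9.756×10⁵)/((1.602×10⁻¹⁹)(0.0419)) ≈ 0.243 T.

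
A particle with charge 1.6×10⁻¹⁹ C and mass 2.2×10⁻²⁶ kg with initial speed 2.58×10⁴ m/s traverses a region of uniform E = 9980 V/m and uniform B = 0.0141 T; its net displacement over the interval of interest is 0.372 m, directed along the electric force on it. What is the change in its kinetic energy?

ΔKE ≈ 5.94×10⁻¹⁶ J

The magnetic force is always ⟂ v and does no work; only the electric force changes KE.
ΔKE = F_E · d = |q|E d = (1.6×10⁻¹⁹)(9980)(0.372) ≈ 5.94×10⁻¹⁶ J.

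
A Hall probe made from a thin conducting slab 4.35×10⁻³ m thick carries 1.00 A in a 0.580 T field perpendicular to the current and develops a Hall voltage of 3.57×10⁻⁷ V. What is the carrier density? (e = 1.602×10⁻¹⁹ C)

From V_H = IB/(n e t), n = IB/(V_H e t).
n = (1.00)(0.580)/((3.57×10⁻⁷)(1.602×10⁻¹⁹)(4.35×10⁻³)) ≈ 2.33×10²⁷ m⁻³.

n ≈ 2.33×10²⁷ m⁻³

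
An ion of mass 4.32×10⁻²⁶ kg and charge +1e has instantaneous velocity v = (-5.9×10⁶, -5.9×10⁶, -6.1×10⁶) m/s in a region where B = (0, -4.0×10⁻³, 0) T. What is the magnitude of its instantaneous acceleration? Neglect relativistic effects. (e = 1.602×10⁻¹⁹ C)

v×B = (-2.44×10⁴, 0, 2.36×10⁴) N/C.
F = q v×B = (1.602×10⁻¹⁹ C)·(-2.44×10⁴, 0, 2.36×10⁴) = (-3.91×10⁻¹⁵, 0, 3.78×10⁻¹⁵) N.
|a| = |F|/m = 5.438×10⁻¹⁵/4.32×10⁻²⁶ ≈ 1.26×10¹¹ m/s².

|a| ≈ 1.26×10¹¹ m/s²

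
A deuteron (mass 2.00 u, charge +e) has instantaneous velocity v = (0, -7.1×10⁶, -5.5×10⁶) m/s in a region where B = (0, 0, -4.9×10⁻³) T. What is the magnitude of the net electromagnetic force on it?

v×B = (3.48×10⁴, 0, 0) N/C.
F = q v×B = (1.602×10⁻¹⁹ C)·(3.48×10⁴, 0, 0) = (5.57×10⁻¹⁵, 0, 0) N.
|F| = 5.57×10⁻¹⁵ N.

|F| ≈ 5.57×10⁻¹⁵ N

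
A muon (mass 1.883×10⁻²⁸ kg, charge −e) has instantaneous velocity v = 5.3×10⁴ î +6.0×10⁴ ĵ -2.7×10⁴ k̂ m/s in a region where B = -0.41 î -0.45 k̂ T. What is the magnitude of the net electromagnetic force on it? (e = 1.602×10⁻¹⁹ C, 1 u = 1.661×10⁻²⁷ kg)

|F| ≈ 8.10×10⁻¹⁵ N

v×B = (-2.70×10⁴, 3.49×10⁴, 2.46×10⁴) N/C.
F = q v×B = (−1.602×10⁻¹⁹ C)·(-2.70×10⁴, 3.49×10⁴, 2.46×10⁴) = (4.33×10⁻¹⁵, -5.59×10⁻¹⁵, -3.94×10⁻¹⁵) N.
|F| = 8.10×10⁻¹⁵ N.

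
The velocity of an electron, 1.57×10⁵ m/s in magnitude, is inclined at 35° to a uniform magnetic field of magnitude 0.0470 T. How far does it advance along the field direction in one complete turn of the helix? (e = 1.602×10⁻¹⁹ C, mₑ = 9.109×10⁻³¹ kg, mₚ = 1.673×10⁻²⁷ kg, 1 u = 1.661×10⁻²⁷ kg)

p ≈ 9.78×10⁻⁵ m

v∥ = v cosθ = 1.57×10⁵·cos35° ≈ 1.286×10⁵ m/s.
T = 2πm/(|q|B) = 2π(9.109×10⁻³¹)/((1.602×10⁻¹⁹)(0.0470)) ≈ 7.601×10⁻¹⁰ s.
pitch = v∥ T = (1.286×10⁵)(7.601×10⁻¹⁰) ≈ 9.78×10⁻⁵ m.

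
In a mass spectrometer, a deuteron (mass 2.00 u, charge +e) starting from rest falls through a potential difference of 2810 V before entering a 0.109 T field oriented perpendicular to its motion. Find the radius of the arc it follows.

Acceleration: |q|V = ½mv² ⇒ v = √(2|q|V/m) = √(2·1.602×10⁻¹⁹·2810/3.322×10⁻²⁷) ≈ 5.206×10⁵ m/s.
In the field: r = mv/(|q|B) = (3.322×10⁻²⁷)(5.206×10⁵)/((1.602×10⁻¹⁹)(0.109)) ≈ 0.0990 m.

r ≈ 0.0990 m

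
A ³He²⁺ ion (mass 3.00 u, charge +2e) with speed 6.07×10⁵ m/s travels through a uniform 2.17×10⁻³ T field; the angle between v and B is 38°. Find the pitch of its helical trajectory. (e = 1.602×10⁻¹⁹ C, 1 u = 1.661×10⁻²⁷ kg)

v∥ = v cosθ = 6.07×10⁵·cos38° ≈ 4.783×10⁵ m/s.
T = 2πm/(|q|B) = 2π(4.983×10⁻²⁷)/((3.204×10⁻¹⁹)(2.17×10⁻³)) ≈ 4.503×10⁻⁵ s.
pitch = v∥ T = (4.783×10⁵)(4.503×10⁻⁵) ≈ 21.5 m.

p ≈ 21.5 m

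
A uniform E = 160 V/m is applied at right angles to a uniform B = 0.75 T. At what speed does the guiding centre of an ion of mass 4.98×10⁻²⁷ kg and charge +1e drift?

The steady drift has the magnetic force balancing the electric force, so v_d = E/B.
v_d = 160/0.75 = 210 m/s.

v_d ≈ 210 m/s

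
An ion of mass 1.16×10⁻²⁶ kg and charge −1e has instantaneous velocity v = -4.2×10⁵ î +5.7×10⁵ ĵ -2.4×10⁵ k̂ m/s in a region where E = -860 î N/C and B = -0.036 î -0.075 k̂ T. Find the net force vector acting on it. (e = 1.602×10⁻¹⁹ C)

F ≈ (6.99×10⁻¹⁵, 3.66×10⁻¹⁵, -3.29×10⁻¹⁵) N

v×B = (-4.28×10⁴, -2.29×10⁴, 2.05×10⁴) N/C.
E + v×B = (-4.36×10⁴, -2.29×10⁴, 2.05×10⁴) N/C.
F = q(E + v×B) = (−1.602×10⁻¹⁹ C)·(-4.36×10⁴, -2.29×10⁴, 2.05×10⁴) = (6.99×10⁻¹⁵, 3.66×10⁻¹⁵, -3.29×10⁻¹⁵) N.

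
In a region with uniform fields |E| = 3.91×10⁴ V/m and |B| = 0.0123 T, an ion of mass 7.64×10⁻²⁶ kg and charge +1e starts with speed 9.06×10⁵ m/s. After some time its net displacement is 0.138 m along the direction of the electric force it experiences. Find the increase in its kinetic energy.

ΔKE ≈ 8.64×10⁻¹⁶ J

The magnetic force is always ⟂ v and does no work; only the electric force changes KE.
ΔKE = F_E · d = |q|E d = (1.602×10⁻¹⁹)(3.91×10⁴)(0.138) ≈ 8.64×10⁻¹⁶ J.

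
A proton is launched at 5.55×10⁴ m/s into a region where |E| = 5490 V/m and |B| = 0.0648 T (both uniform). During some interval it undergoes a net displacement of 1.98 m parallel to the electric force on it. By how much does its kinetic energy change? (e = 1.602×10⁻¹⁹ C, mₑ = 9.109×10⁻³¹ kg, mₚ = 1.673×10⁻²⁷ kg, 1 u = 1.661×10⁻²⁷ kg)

ΔKE ≈ 1.74×10⁻¹⁵ J

The magnetic force is always ⟂ v and does no work; only the electric force changes KE.
ΔKE = F_E · d = |q|E d = (1.602×10⁻¹⁹)(5490)(1.98) ≈ 1.74×10⁻¹⁵ J.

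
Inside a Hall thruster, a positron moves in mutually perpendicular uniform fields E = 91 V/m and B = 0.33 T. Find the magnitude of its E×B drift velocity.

In crossed fields the guiding centre drifts at v_d = |E×B|/B² = E/B, independent of charge and mass.
v_d = 91/0.33 = 280 m/s.

v_d ≈ 280 m/s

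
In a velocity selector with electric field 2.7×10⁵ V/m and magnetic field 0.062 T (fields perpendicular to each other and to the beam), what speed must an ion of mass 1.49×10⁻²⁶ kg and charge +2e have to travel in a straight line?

v = 4.4×10⁶ m/s

Straight-line motion ⇒ electric and magnetic forces cancel, so E = vB.
v = E/B = 2.7×10⁵/0.062 = 4.4×10⁶ m/s.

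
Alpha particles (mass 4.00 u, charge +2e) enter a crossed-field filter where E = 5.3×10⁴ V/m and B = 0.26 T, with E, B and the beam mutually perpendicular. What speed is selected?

Zero net Lorentz force requires |qE| = |q v×B|, i.e. E = vB.
v = E/B = 5.3×10⁴/0.26 = 2.0×10⁵ m/s.

v = 2.0×10⁵ m/s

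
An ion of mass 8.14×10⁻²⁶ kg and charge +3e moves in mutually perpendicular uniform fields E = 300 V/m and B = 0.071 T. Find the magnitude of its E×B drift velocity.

v_d ≈ 4200 m/s

The E×B drift speed is v_d = E/B.
v_d = 300/0.071 = 4200 m/s.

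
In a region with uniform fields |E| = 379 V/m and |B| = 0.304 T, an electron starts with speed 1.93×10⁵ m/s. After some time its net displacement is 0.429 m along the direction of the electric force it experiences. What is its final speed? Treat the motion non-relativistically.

B does no work; ΔKE = |q|E d.
½mv_f² = ½mv₀² + |q|Ed = ½(9.109×10⁻³¹)(1.93×10⁵)² + (1.602×10⁻¹⁹)(379)(0.429) ≈ 1.697×10⁻²⁰ J + 2.605×10⁻¹⁷ J ≈ 2.606×10⁻¹⁷ J.
v_f = √(2·2.606×10⁻¹⁷/9.109×10⁻³¹) ≈ 7.56×10⁶ m/s.

v_f ≈ 7.56×10⁶ m/s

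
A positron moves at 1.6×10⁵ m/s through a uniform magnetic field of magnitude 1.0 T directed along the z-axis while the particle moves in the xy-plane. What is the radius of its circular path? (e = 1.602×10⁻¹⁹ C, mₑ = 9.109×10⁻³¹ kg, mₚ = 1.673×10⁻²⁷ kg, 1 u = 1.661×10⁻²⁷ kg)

The magnetic force provides the centripetal force: |q|vB = mv²/r.
r = mv/(|q|B) = (9.109×10⁻³¹)(1.6×10⁵)/((1.602×10⁻¹⁹)(1.0)) ≈ 9.1×10⁻⁷ m.

r ≈ 9.1×10⁻⁷ m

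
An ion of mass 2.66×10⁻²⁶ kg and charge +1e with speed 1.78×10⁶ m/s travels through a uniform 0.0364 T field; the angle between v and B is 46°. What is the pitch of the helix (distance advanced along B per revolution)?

p ≈ 35.4 m

v∥ = v cosθ = 1.78×10⁶·cos46° ≈ 1.236×10⁶ m/s.
T = 2πm/(|q|B) = 2π(2.66×10⁻²⁶)/((1.602×10⁻¹⁹)(0.0364)) ≈ 2.866×10⁻⁵ s.
pitch = v∥ T = (1.236×10⁶)(2.866×10⁻⁵) ≈ 35.4 m.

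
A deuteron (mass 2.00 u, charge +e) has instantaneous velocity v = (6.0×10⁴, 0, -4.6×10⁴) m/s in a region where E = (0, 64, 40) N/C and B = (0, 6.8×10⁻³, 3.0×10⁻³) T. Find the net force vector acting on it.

v×B = (313, -180, 408) N/C.
E + v×B = (313, -116, 448) N/C.
F = q(E + v×B) = (1.602×10⁻¹⁹ C)·(313, -116, 448) = (5.01×10⁻¹⁷, -1.86×10⁻¹⁷, 7.18×10⁻¹⁷) N.

F ≈ (5.01×10⁻¹⁷, -1.86×10⁻¹⁷, 7.18×10⁻¹⁷) N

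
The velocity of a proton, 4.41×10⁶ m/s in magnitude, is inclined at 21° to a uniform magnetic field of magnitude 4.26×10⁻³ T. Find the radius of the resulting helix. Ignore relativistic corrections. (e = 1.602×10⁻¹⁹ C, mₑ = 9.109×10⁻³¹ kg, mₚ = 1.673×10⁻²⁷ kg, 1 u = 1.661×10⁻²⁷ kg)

v⊥ = v sinθ = 4.41×10⁶·sin21° ≈ 1.580×10⁶ m/s.
r = m v⊥/(|q|B) = (1.673×10⁻²⁷)(1.580×10⁶)/((1.602×10⁻¹⁹)(4.26×10⁻³)) ≈ 3.87 m.

r ≈ 3.87 m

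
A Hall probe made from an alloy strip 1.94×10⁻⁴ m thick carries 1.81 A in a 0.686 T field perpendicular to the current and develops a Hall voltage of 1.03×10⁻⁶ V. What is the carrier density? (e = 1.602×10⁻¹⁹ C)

From V_H = IB/(n e t), n = IB/(V_H e t).
n = (1.81)(0.686)/((1.03×10⁻⁶)(1.602×10⁻¹⁹)(1.94×10⁻⁴)) ≈ 3.88×10²⁸ m⁻³.

n ≈ 3.88×10²⁸ m⁻³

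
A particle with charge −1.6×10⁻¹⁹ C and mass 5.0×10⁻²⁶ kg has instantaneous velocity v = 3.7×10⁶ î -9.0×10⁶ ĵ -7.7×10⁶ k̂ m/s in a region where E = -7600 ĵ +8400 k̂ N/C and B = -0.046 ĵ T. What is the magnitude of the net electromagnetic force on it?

v×B = (-3.54×10⁵, 0, -1.70×10⁵) N/C.
E + v×B = (-3.54×10⁵, -7600, -1.62×10⁵) N/C.
F = q(E + v×B) = (−1.6×10⁻¹⁹ C)·(-3.54×10⁵, -7600, -1.62×10⁵) = (5.67×10⁻¹⁴, 1.22×10⁻¹⁵, 2.59×10⁻¹⁴) N.
|F| = 6.23×10⁻¹⁴ N.

|F| ≈ 6.23×10⁻¹⁴ N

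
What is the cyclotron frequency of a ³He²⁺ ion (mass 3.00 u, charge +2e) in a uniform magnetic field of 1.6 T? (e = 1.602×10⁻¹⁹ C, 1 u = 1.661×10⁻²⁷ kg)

f = |q|B/(2πm).
f = (3.204×10⁻¹⁹)(1.6)/(2π·4.983×10⁻²⁷) ≈ 1.6×10⁷ Hz.

f ≈ 1.6×10⁷ Hz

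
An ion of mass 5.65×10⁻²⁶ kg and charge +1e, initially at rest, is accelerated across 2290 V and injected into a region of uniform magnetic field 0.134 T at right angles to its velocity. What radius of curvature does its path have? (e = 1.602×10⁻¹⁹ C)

r ≈ 0.300 m

Acceleration: |q|V = ½mv² ⇒ v = √(2|q|V/m) = √(2·1.602×10⁻¹⁹·2290/5.65×10⁻²⁶) ≈ 1.140×10⁵ m/s.
In the field: r = mv/(|q|B) = (5.65×10⁻²⁶)(1.140×10⁵)/((1.602×10⁻¹⁹)(0.134)) ≈ 0.300 m.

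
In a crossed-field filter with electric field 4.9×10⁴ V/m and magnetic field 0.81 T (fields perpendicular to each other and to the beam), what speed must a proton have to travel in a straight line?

v = 6.0×10⁴ m/s

Zero net Lorentz force requires |qE| = |q v×B|, i.e. E = vB.
v = E/B = 4.9×10⁴/0.81 = 6.0×10⁴ m/s.
The result is independent of the particle's charge and mass.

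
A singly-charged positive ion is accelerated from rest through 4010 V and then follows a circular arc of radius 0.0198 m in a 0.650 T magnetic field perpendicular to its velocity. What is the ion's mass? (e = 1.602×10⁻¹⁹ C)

m ≈ 3.31×10⁻²⁷ kg

Combine |q|V = ½mv² and r = mv/(|q|B): eliminate v to get m = qB²r²/(2V).
m = (1.602×10⁻¹⁹)(0.650)²(0.0198)²/(2·4010) ≈ 3.31×10⁻²⁷ kg.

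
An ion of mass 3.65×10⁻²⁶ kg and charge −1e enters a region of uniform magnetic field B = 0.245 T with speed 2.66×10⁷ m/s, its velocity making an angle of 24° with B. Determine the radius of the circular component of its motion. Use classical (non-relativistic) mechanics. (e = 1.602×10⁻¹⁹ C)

r ≈ 10.1 m

v⊥ = v sinθ = 2.66×10⁷·sin24° ≈ 1.082×10⁷ m/s.
r = m v⊥/(|q|B) = (3.65×10⁻²⁶)(1.082×10⁷)/((1.602×10⁻¹⁹)(0.245)) ≈ 10.1 m.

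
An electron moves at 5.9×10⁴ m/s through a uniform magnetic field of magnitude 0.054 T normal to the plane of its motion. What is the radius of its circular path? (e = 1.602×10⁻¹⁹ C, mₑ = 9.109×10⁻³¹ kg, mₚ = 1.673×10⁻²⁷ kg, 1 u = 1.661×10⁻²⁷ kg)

The magnetic force provides the centripetal force: |q|vB = mv²/r.
r = mv/(|q|B) = (9.109×10⁻³¹)(5.9×10⁴)/((1.602×10⁻¹⁹)(0.054)) ≈ 6.2×10⁻⁶ m.

r ≈ 6.2×10⁻⁶ m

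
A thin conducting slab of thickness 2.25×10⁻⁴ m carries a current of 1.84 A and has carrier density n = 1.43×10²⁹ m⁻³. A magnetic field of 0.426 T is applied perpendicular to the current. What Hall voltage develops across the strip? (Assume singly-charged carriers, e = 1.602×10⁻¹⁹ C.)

V_H = IB/(n e t).
V_H = (1.84)(0.426)/((1.43×10²⁹)(1.602×10⁻¹⁹)(2.25×10⁻⁴)) ≈ 1.52×10⁻⁷ V.

V_H ≈ 1.52×10⁻⁷ V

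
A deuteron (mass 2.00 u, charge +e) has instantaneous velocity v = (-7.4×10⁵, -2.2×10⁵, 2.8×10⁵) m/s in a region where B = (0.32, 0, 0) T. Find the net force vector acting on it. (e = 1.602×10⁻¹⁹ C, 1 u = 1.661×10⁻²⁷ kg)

v×B = (0, 8.96×10⁴, 7.04×10⁴) N/C.
F = q v×B = (1.602×10⁻¹⁹ C)·(0, 8.96×10⁴, 7.04×10⁴) = (0, 1.44×10⁻¹⁴, 1.13×10⁻¹⁴) N.

F ≈ (0, 1.44×10⁻¹⁴, 1.13×10⁻¹⁴) N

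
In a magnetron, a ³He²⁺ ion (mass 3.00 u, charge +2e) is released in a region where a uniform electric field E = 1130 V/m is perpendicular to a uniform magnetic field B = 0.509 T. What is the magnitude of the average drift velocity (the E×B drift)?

In crossed fields the guiding centre drifts at v_d = |E×B|/B² = E/B, independent of charge and mass.
v_d = 1130/0.509 = 2220 m/s.

v_d ≈ 2220 m/s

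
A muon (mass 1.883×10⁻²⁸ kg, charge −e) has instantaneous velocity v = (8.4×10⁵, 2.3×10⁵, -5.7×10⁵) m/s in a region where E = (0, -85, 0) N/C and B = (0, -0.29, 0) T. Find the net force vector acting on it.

F ≈ (2.65×10⁻¹⁴, 1.36×10⁻¹⁷, 3.90×10⁻¹⁴) N

v×B = (-1.65×10⁵, 0, -2.44×10⁵) N/C.
E + v×B = (-1.65×10⁵, -85.0, -2.44×10⁵) N/C.
F = q(E + v×B) = (−1.602×10⁻¹⁹ C)·(-1.65×10⁵, -85.0, -2.44×10⁵) = (2.65×10⁻¹⁴, 1.36×10⁻¹⁷, 3.90×10⁻¹⁴) N.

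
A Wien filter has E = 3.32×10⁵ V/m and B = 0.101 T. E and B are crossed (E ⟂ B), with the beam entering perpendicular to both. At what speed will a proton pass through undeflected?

v = 3.29×10⁶ m/s

Straight-line motion ⇒ electric and magnetic forces cancel, so E = vB.
v = E/B = 3.32×10⁵/0.101 = 3.29×10⁶ m/s.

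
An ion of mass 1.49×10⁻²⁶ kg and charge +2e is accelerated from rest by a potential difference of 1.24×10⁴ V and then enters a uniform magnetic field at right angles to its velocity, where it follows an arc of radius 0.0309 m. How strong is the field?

v = √(2|q|V/m) = √(2·3.204×10⁻¹⁹·1.24×10⁴/1.49×10⁻²⁶) ≈ 7.303×10⁵ m/s.
B = mv/(|q|r) = (1.49×10⁻²⁶)(7.303×10⁵)/((3.204×10⁻¹⁹)(0.0309)) ≈ 1.10 T.

B ≈ 1.10 T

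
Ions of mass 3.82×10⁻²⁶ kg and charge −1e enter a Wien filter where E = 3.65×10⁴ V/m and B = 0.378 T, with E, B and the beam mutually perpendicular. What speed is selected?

v = 9.66×10⁴ m/s

For undeflected motion the electric and magnetic forces balance: qE = qvB.
v = E/B = 3.65×10⁴/0.378 = 9.66×10⁴ m/s.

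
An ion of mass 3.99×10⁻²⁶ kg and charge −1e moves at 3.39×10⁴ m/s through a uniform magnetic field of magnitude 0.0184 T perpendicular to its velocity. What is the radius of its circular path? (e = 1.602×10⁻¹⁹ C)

r ≈ 0.459 m

The magnetic force provides the centripetal force: |q|vB = mv²/r.
r = mv/(|q|B) = (3.99×10⁻²⁶)(3.39×10⁴)/((1.602×10⁻¹⁹)(0.0184)) ≈ 0.459 m.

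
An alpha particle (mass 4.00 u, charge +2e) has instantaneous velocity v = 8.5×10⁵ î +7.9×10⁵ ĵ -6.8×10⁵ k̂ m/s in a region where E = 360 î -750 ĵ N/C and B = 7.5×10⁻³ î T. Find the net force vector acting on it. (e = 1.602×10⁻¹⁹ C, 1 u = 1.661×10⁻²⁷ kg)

v×B = (0, -5100, -5920) N/C.
E + v×B = (360, -5850, -5920) N/C.
F = q(E + v×B) = (3.204×10⁻¹⁹ C)·(360, -5850, -5920) = (1.15×10⁻¹⁶, -1.87×10⁻¹⁵, -1.90×10⁻¹⁵) N.

F ≈ (1.15×10⁻¹⁶, -1.87×10⁻¹⁵, -1.90×10⁻¹⁵) N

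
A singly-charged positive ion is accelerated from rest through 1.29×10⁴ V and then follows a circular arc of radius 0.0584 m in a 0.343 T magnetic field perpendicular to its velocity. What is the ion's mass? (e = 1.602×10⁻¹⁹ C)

Combine |q|V = ½mv² and r = mv/(|q|B): eliminate v to get m = qB²r²/(2V).
m = (1.602×10⁻¹⁹)(0.343)²(0.0584)²/(2·1.29×10⁴) ≈ 2.49×10⁻²⁷ kg.

m ≈ 2.49×10⁻²⁷ kg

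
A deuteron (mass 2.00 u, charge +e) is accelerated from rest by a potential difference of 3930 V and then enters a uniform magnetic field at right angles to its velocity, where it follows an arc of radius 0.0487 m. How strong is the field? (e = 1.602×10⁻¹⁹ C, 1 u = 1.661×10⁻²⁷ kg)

v = √(2|q|V/m) = √(2·1.602×10⁻¹⁹·3930/3.322×10⁻²⁷) ≈ 6.157×10⁵ m/s.
B = mv/(|q|r) = (3.322×10⁻²⁷)(6.157×10⁵)/((1.602×10⁻¹⁹)(0.0487)) ≈ 0.262 T.

B ≈ 0.262 T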